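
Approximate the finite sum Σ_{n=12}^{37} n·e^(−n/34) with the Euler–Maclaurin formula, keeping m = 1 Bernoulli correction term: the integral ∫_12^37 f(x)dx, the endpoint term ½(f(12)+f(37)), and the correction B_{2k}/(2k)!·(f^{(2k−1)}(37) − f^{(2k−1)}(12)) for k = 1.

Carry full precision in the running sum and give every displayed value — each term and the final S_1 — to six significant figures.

∫_12^37 x·e^(−x/34) dx evaluates to 285.835.
Endpoint term: (f(12) + f(37))/2 = (8.43142 + 12.4620)/2 = 10.4467.
Integral + boundary = 296.282.
Correction k=1: B_{2}/2! · (f^{(1)}(37) − f^{(1)}(12)) = 1/12 · (-0.0297186 − 0.454636) = -0.0403628.

S_1 ≈ 296.242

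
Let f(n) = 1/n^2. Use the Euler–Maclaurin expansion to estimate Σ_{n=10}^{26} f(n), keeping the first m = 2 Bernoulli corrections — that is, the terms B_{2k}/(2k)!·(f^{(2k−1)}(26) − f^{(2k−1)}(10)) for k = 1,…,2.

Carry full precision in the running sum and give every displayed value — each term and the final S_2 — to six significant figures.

∫_10^26 1/x^2 dx evaluates to 0.0615385.
Endpoint term: (f(10) + f(26))/2 = (0.0100000 + 0.00147929)/2 = 0.00573964.
Integral + boundary = 0.0672781.
k=1: B_{2}/(2)! × [f^{(1)}(26) − f^{(1)}(10)] = 1/12 × (-0.000113792 − (-0.00200000)) = 0.000157184.
After k=1: 0.0674353.
k=2: B_{4}/(4)! × [f^{(3)}(26) − f^{(3)}(10)] = −1/720 × (-2.01997e-06 − (-0.000240000)) = -3.30528e-07.

S_2 ≈ 0.0674350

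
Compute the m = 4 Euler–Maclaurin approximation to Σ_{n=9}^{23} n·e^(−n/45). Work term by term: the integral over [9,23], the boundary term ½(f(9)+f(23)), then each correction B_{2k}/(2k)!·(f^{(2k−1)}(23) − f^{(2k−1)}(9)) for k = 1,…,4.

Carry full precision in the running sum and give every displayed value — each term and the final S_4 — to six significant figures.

The integral term ∫_9^23 x·e^(−x/45) dx = 154.040.
Endpoint term: (f(9) + f(23))/2 = (7.36858 + 13.7961)/2 = 10.5823.
Integral + boundary = 164.622.
k=1: B_{2}/(2)! × [f^{(1)}(23) − f^{(1)}(9)] = 1/12 × (0.293250 − 0.654985) = -0.0301446.
Running total after k=1: 164.592.
k=2: B_{4}/(4)! × [f^{(3)}(23) − f^{(3)}(9)] = −1/720 × (0.000737238 − 0.00113207) = 5.48381e-07.
Running total after k=2: 164.592.
k=3: B_{6}/(6)! × [f^{(5)}(23) − f^{(5)}(9)] = 1/30240 × (6.56623e-07 − 9.58368e-07) = -9.97834e-12.
Running total after k=3: 164.592.
k=4: B_{8}/(8)! × [f^{(7)}(23) − f^{(7)}(9)] = −1/1209600 × (4.68730e-10 − 6.70463e-10) = 1.66777e-16.

S_4 ≈ 164.592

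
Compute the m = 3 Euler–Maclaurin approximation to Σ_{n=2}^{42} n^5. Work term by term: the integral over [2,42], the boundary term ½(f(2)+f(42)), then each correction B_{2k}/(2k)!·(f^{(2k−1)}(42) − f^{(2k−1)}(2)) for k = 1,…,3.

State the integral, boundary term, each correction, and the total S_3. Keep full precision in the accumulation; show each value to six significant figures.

The integral term ∫_2^42 x^5 dx = 9.14839e+08.
Endpoint term: (f(2) + f(42))/2 = (32.0000 + 1.30691e+08)/2 = 6.53456e+07.
So far: 9.80184e+08.
k=1: B_{2}/(2)! × [f^{(1)}(42) − f^{(1)}(2)] = 1/12 × (1.55585e+07 − 80.0000) = 1.29653e+06.
Partial sum through k=1: 9.81481e+08.
k=2: B_{4}/(4)! × [f^{(3)}(42) − f^{(3)}(2)] = −1/720 × (105840 − 240.000) = -146.667.
Partial sum through k=2: 9.81481e+08.
k=3: B_{6}/(6)! × [f^{(5)}(42) − f^{(5)}(2)] = 1/30240 × (120.000 − 120.000) = 0.00000.

S_3 ≈ 9.81481e+08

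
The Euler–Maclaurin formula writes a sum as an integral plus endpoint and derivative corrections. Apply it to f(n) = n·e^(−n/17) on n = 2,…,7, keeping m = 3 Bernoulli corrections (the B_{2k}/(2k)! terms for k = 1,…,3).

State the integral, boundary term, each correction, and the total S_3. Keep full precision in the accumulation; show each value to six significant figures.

S_3 ≈ 20.0331

∫_2^7 x·e^(−x/17) dx evaluates to 16.8583.
Endpoint term: (f(2) + f(7))/2 = (1.77802 + 4.63736)/2 = 3.20769.
Running total after boundary: 20.0659.
k=1: B_{2}/(2)! × [f^{(1)}(7) − f^{(1)}(2)] = 1/12 × (0.389694 − 0.784420) = -0.0328938.
Partial sum through k=1: 20.0331.
k=2: B_{4}/(4)! × [f^{(3)}(7) − f^{(3)}(2)] = −1/720 × (0.00593306 − 0.00886657) = 4.07432e-06.
Partial sum through k=2: 20.0331.
k=3: B_{6}/(6)! × [f^{(5)}(7) − f^{(5)}(2)] = 1/30240 × (3.63934e-05 − 5.19685e-05) = -5.15048e-10.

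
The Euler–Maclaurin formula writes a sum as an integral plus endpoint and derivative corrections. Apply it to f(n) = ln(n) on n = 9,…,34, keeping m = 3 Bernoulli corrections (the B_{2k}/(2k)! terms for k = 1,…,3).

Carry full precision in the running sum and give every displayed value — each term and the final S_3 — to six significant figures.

S_3 ≈ 77.9762

The integral term ∫_9^34 ln(x) dx = 75.1212.
Boundary: ½(f(9) + f(34)) = ½(2.19722 + 3.52636) = 2.86179.
Running total after boundary: 77.9830.
Order-1 term: 1/12 · (0.0294118 − 0.111111) = -0.00680828.
Partial sum through k=1: 77.9762.
Order-2 term: −1/720 · (5.08854e-05 − 0.00274348) = 3.73972e-06.
Partial sum through k=2: 77.9762.
Order-3 term: 1/30240 · (5.28222e-07 − 0.000406442) = -1.34231e-08.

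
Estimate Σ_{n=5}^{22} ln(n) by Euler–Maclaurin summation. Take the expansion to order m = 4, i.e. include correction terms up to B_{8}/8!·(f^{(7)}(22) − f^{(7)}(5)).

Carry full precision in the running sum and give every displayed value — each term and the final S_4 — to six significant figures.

Integral: ∫_5^22 ln(x) dx = 42.9557.
Endpoint term: (f(5) + f(22))/2 = (1.60944 + 3.09104)/2 = 2.35024.
Integral + boundary = 45.3060.
k=1: B_{2}/(2)! × [f^{(1)}(22) − f^{(1)}(5)] = 1/12 × (0.0454545 − 0.200000) = -0.0128788.
Running total after k=1: 45.2931.
k=2: B_{4}/(4)! × [f^{(3)}(22) − f^{(3)}(5)] = −1/720 × (0.000187829 − 0.0160000) = 2.19613e-05.
Running total after k=2: 45.2931.
k=3: B_{6}/(6)! × [f^{(5)}(22) − f^{(5)}(5)] = 1/30240 × (4.65691e-06 − 0.00768000) = -2.53814e-07.
Running total after k=3: 45.2931.
k=4: B_{8}/(8)! × [f^{(7)}(22) − f^{(7)}(5)] = −1/1209600 × (2.88651e-07 − 0.00921600) = 7.61881e-09.

S_4 ≈ 45.2931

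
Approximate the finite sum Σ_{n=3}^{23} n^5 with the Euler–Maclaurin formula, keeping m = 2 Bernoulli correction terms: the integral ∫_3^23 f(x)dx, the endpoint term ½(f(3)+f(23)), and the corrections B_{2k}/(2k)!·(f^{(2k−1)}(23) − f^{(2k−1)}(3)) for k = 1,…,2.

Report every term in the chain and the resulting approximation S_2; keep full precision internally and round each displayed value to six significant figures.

Integral: ∫_3^23 x^5 dx = 2.46725e+07.
Endpoint term: (f(3) + f(23))/2 = (243.000 + 6.43634e+06)/2 = 3.21829e+06.
So far: 2.78908e+07.
Correction k=1: B_{2}/2! · (f^{(1)}(23) − f^{(1)}(3)) = 1/12 · (1.39920e+06 − 405.000) = 116567.
Partial sum through k=1: 2.80074e+07.
Correction k=2: B_{4}/4! · (f^{(3)}(23) − f^{(3)}(3)) = −1/720 · (31740.0 − 540.000) = -43.3333.

S_2 ≈ 2.80073e+07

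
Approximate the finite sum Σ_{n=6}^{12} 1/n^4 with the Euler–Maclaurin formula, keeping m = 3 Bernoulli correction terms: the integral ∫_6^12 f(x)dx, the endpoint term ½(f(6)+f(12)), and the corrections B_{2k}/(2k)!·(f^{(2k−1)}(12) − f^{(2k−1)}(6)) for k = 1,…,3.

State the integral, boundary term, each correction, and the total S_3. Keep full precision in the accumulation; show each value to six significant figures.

The integral term ∫_6^12 1/x^4 dx = 0.00135031.
½[f(6) + f(12)] = ½[0.000771605 + 4.82253e-05] = 0.000409915.
So far: 0.00176022.
Order-1 term: 1/12 · (-1.60751e-05 − (-0.000514403)) = 4.15273e-05.
Partial sum through k=1: 0.00180175.
Order-2 term: −1/720 · (-3.34898e-06 − (-0.000428669)) = -5.90723e-07.
Partial sum through k=2: 0.00180116.
Order-3 term: 1/30240 · (-1.30238e-06 − (-0.000666819)) = 2.20078e-08.

S_3 ≈ 0.00180118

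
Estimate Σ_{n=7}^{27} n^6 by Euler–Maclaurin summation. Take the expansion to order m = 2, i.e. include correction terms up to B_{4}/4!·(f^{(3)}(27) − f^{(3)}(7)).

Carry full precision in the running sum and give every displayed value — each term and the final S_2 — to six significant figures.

S_2 ≈ 1.69515e+09

∫_7^27 x^6 dx evaluates to 1.49422e+09.
Endpoint term: (f(7) + f(27))/2 = (117649 + 3.87420e+08)/2 = 1.93769e+08.
Integral + boundary = 1.68799e+09.
k=1: B_{2}/(2)! × [f^{(1)}(27) − f^{(1)}(7)] = 1/12 × (8.60934e+07 − 100842) = 7.16605e+06.
Partial sum through k=1: 1.69515e+09.
k=2: B_{4}/(4)! × [f^{(3)}(27) − f^{(3)}(7)] = −1/720 × (2.36196e+06 − 41160.0) = -3223.33.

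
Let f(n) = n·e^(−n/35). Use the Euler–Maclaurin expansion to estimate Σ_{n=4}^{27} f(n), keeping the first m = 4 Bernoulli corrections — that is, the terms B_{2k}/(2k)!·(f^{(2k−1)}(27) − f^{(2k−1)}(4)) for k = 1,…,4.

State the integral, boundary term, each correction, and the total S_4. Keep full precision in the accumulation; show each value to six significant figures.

The integral term ∫_4^27 x·e^(−x/35) dx = 214.280.
½[f(4) + f(27)] = ½[3.56801 + 12.4835] = 8.02576.
So far: 222.306.
Order-1 term: 1/12 · (0.105680 − 0.790060) = -0.0570316.
Partial sum through k=1: 222.249.
Order-2 term: −1/720 · (0.000841130 − 0.00210128) = 1.75021e-06.
Partial sum through k=2: 222.249.
Order-3 term: 1/30240 · (1.30285e-06 − 2.90417e-06) = -5.29538e-11.
Partial sum through k=3: 222.249.
Order-4 term: −1/1209600 · (1.56658e-09 − 3.34124e-09) = 1.46714e-15.

S_4 ≈ 222.249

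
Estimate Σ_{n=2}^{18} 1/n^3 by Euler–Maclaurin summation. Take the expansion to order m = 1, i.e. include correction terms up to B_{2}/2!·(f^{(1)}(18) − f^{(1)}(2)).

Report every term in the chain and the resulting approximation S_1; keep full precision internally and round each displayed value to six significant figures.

S_1 ≈ 0.201665

Integral: ∫_2^18 1/x^3 dx = 0.123457.
½[f(2) + f(18)] = ½[0.125000 + 0.000171468] = 0.0625857.
Integral + boundary = 0.186043.
k=1: B_{2}/(2)! × [f^{(1)}(18) − f^{(1)}(2)] = 1/12 × (-2.85780e-05 − (-0.187500)) = 0.0156226.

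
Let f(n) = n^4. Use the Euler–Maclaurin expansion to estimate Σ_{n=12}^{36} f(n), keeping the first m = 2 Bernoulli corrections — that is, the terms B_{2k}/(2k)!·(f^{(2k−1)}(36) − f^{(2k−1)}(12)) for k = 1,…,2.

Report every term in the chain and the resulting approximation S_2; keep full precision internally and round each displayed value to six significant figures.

The integral term ∫_12^36 x^4 dx = 1.20435e+07.
Endpoint term: (f(12) + f(36))/2 = (20736.0 + 1.67962e+06)/2 = 850176.
Integral + boundary = 1.28936e+07.
Correction k=1: B_{2}/2! · (f^{(1)}(36) − f^{(1)}(12)) = 1/12 · (186624 − 6912.00) = 14976.0.
Partial sum through k=1: 1.29086e+07.
Correction k=2: B_{4}/4! · (f^{(3)}(36) − f^{(3)}(12)) = −1/720 · (864.000 − 288.000) = -0.800000.

S_2 ≈ 1.29086e+07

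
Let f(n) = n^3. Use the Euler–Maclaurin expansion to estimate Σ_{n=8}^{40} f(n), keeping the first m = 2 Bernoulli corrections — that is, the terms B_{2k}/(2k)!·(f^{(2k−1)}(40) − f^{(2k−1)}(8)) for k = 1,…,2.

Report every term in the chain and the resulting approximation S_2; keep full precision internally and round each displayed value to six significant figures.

Integral: ∫_8^40 x^3 dx = 638976.
Endpoint term: (f(8) + f(40))/2 = (512.000 + 64000.0)/2 = 32256.0.
Integral + boundary = 671232.
Correction k=1: B_{2}/2! · (f^{(1)}(40) − f^{(1)}(8)) = 1/12 · (4800.00 − 192.000) = 384.000.
Partial sum through k=1: 671616.
Correction k=2: B_{4}/4! · (f^{(3)}(40) − f^{(3)}(8)) = −1/720 · (6.00000 − 6.00000) = 0.00000.

S_2 ≈ 671616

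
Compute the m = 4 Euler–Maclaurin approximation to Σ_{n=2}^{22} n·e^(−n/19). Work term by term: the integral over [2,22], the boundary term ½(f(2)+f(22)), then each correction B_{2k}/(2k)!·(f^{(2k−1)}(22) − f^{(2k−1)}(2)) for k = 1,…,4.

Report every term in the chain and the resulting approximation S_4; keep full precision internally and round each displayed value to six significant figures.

Integral: ∫_2^22 x·e^(−x/19) dx = 114.415.
Boundary: ½(f(2) + f(22)) = ½(1.80018 + 6.91123) = 4.35570.
Integral + boundary = 118.770.
Order-1 term: 1/12 · (-0.0496021 − 0.805342) = -0.0712453.
Running total after k=1: 118.699.
Order-2 term: −1/720 · (0.00160302 − 0.00721750) = 7.79788e-06.
Running total after k=2: 118.699.
Order-3 term: 1/30240 · (9.26163e-06 − 3.38065e-05) = -8.11668e-10.
Running total after k=3: 118.699.
Order-4 term: −1/1209600 · (3.90104e-08 − 1.31911e-07) = 7.68027e-14.

S_4 ≈ 118.699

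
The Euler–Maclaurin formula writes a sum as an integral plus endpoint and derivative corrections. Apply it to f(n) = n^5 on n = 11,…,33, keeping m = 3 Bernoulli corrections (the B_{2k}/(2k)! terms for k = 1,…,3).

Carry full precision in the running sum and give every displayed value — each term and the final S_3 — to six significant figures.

S_3 ≈ 2.35086e+08

Integral: ∫_11^33 x^5 dx = 2.14949e+08.
Endpoint term: (f(11) + f(33))/2 = (161051 + 3.91354e+07)/2 = 1.96482e+07.
So far: 2.34598e+08.
Correction k=1: B_{2}/2! · (f^{(1)}(33) − f^{(1)}(11)) = 1/12 · (5.92960e+06 − 73205.0) = 488033.
Partial sum through k=1: 2.35086e+08.
Correction k=2: B_{4}/4! · (f^{(3)}(33) − f^{(3)}(11)) = −1/720 · (65340.0 − 7260.00) = -80.6667.
Partial sum through k=2: 2.35086e+08.
Correction k=3: B_{6}/6! · (f^{(5)}(33) − f^{(5)}(11)) = 1/30240 · (120.000 − 120.000) = 0.00000.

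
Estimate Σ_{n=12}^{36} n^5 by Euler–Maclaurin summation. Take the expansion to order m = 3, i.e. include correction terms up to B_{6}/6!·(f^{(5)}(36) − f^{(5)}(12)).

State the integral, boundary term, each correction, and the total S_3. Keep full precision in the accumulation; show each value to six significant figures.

S_3 ≈ 3.93348e+08

Integral: ∫_12^36 x^5 dx = 3.62299e+08.
Endpoint term: (f(12) + f(36))/2 = (248832 + 6.04662e+07)/2 = 3.03575e+07.
So far: 3.92657e+08.
Order-1 term: 1/12 · (8.39808e+06 − 103680) = 691200.
Partial sum through k=1: 3.93348e+08.
Order-2 term: −1/720 · (77760.0 − 8640.00) = -96.0000.
Partial sum through k=2: 3.93348e+08.
Order-3 term: 1/30240 · (120.000 − 120.000) = 0.00000.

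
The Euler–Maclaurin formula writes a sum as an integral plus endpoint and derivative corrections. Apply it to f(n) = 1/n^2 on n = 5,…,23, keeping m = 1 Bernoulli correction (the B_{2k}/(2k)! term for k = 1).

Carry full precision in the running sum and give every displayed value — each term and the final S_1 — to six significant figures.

Integral: ∫_5^23 1/x^2 dx = 0.156522.
Boundary: ½(f(5) + f(23)) = ½(0.0400000 + 0.00189036) = 0.0209452.
So far: 0.177467.
k=1: B_{2}/(2)! × [f^{(1)}(23) − f^{(1)}(5)] = 1/12 × (-0.000164379 − (-0.0160000)) = 0.00131964.

S_1 ≈ 0.178787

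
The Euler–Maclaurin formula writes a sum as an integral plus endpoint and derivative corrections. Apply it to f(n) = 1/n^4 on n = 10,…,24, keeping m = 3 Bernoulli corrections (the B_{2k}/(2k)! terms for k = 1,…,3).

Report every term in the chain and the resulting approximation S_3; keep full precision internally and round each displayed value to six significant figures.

S_3 ≈ 0.000364003

The integral term ∫_10^24 1/x^4 dx = 0.000309221.
Boundary: ½(f(10) + f(24)) = ½(0.000100000 + 3.01408e-06) = 5.15070e-05.
Running total after boundary: 0.000360728.
Correction k=1: B_{2}/2! · (f^{(1)}(24) − f^{(1)}(10)) = 1/12 · (-5.02347e-07 − (-4.00000e-05)) = 3.29147e-06.
After k=1: 0.000364019.
Correction k=2: B_{4}/4! · (f^{(3)}(24) − f^{(3)}(10)) = −1/720 · (-2.61639e-08 − (-1.20000e-05)) = -1.66303e-08.
After k=2: 0.000364003.
Correction k=3: B_{6}/6! · (f^{(5)}(24) − f^{(5)}(10)) = 1/30240 · (-2.54371e-09 − (-6.72000e-06)) = 2.22138e-10.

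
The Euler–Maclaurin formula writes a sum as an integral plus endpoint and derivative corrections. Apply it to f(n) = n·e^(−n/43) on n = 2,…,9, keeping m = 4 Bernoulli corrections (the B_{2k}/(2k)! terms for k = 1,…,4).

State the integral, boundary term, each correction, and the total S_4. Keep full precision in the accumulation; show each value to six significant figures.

∫_2^9 x·e^(−x/43) dx evaluates to 33.3296.
Boundary: ½(f(2) + f(9)) = ½(1.90911 + 7.30035) = 4.60473.
Integral + boundary = 37.9343.
Order-1 term: 1/12 · (0.641374 − 0.910156) = -0.0223984.
After k=1: 37.9120.
Order-2 term: −1/720 · (0.00122427 − 0.00152475) = 4.17334e-07.
After k=2: 37.9120.
Order-3 term: 1/30240 · (1.13665e-06 − 1.38305e-06) = -8.14817e-12.
After k=3: 37.9120.
Order-4 term: −1/1209600 · (8.71374e-10 − 1.05001e-09) = 1.47679e-16.

S_4 ≈ 37.9120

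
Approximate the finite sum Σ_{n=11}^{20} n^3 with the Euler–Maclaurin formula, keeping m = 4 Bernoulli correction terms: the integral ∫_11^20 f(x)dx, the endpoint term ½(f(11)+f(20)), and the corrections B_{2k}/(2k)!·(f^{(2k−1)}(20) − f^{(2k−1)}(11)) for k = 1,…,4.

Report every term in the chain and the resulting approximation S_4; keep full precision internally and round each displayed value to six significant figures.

Integral: ∫_11^20 x^3 dx = 36339.8.
Endpoint term: (f(11) + f(20))/2 = (1331.00 + 8000.00)/2 = 4665.50.
So far: 41005.2.
Correction k=1: B_{2}/2! · (f^{(1)}(20) − f^{(1)}(11)) = 1/12 · (1200.00 − 363.000) = 69.7500.
Running total after k=1: 41075.0.
Correction k=2: B_{4}/4! · (f^{(3)}(20) − f^{(3)}(11)) = −1/720 · (6.00000 − 6.00000) = 0.00000.
Running total after k=2: 41075.0.
Correction k=3: B_{6}/6! · (f^{(5)}(20) − f^{(5)}(11)) = 1/30240 · (0.00000 − 0.00000) = 0.00000.
Running total after k=3: 41075.0.
Correction k=4: B_{8}/8! · (f^{(7)}(20) − f^{(7)}(11)) = −1/1209600 · (0.00000 − 0.00000) = 0.00000.

S_4 ≈ 41075.0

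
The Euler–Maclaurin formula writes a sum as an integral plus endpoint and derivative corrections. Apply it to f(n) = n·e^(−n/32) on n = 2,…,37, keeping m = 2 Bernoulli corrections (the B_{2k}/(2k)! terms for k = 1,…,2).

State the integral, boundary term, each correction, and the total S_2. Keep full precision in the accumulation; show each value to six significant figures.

Integral: ∫_2^37 x·e^(−x/32) dx = 327.303.
Boundary: ½(f(2) + f(37)) = ½(1.87883 + 11.6426) = 6.76070.
Integral + boundary = 334.064.
Correction k=1: B_{2}/2! · (f^{(1)}(37) − f^{(1)}(2)) = 1/12 · (-0.0491662 − 0.880700) = -0.0774888.
Partial sum through k=1: 333.987.
Correction k=2: B_{4}/4! · (f^{(3)}(37) − f^{(3)}(2)) = −1/720 · (0.000566564 − 0.00269485) = 2.95595e-06.

S_2 ≈ 333.987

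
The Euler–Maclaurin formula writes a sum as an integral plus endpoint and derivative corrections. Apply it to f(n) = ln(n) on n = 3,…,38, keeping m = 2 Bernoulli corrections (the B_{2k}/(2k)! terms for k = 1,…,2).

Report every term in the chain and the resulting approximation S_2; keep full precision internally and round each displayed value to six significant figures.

∫_3^38 ln(x) dx evaluates to 99.9324.
½[f(3) + f(38)] = ½[1.09861 + 3.63759] = 2.36810.
Integral + boundary = 102.301.
Order-1 term: 1/12 · (0.0263158 − 0.333333) = -0.0255848.
Partial sum through k=1: 102.275.
Order-2 term: −1/720 · (3.64485e-05 − 0.0740741) = 0.000102830.

S_2 ≈ 102.275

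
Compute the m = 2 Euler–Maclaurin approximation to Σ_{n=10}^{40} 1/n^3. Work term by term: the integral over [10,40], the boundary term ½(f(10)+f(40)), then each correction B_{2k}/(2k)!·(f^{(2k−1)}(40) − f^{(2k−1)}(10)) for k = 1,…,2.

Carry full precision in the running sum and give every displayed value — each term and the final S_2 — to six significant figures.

The integral term ∫_10^40 1/x^3 dx = 0.00468750.
½[f(10) + f(40)] = ½[0.00100000 + 1.56250e-05] = 0.000507813.
So far: 0.00519531.
Correction k=1: B_{2}/2! · (f^{(1)}(40) − f^{(1)}(10)) = 1/12 · (-1.17187e-06 − (-0.000300000)) = 2.49023e-05.
Partial sum through k=1: 0.00522021.
Correction k=2: B_{4}/4! · (f^{(3)}(40) − f^{(3)}(10)) = −1/720 · (-1.46484e-08 − (-6.00000e-05)) = -8.33130e-08.

S_2 ≈ 0.00522013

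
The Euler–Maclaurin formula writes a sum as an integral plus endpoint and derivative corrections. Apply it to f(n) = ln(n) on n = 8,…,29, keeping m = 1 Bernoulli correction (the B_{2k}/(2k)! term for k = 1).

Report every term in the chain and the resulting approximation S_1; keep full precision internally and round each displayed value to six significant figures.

Integral: ∫_8^29 ln(x) dx = 60.0160.
½[f(8) + f(29)] = ½[2.07944 + 3.36730] = 2.72337.
Integral + boundary = 62.7394.
Order-1 term: 1/12 · (0.0344828 − 0.125000) = -0.00754310.

S_1 ≈ 62.7319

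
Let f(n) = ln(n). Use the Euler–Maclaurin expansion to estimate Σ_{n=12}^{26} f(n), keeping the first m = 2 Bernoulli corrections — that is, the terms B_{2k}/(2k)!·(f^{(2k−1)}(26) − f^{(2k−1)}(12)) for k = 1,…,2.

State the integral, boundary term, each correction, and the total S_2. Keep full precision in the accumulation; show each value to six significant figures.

S_2 ≈ 43.7594

∫_12^26 ln(x) dx evaluates to 40.8916.
½[f(12) + f(26)] = ½[2.48491 + 3.25810] = 2.87150.
Running total after boundary: 43.7631.
Correction k=1: B_{2}/2! · (f^{(1)}(26) − f^{(1)}(12)) = 1/12 · (0.0384615 − 0.0833333) = -0.00373932.
Partial sum through k=1: 43.7594.
Correction k=2: B_{4}/4! · (f^{(3)}(26) − f^{(3)}(12)) = −1/720 · (0.000113792 − 0.00115741) = 1.44947e-06.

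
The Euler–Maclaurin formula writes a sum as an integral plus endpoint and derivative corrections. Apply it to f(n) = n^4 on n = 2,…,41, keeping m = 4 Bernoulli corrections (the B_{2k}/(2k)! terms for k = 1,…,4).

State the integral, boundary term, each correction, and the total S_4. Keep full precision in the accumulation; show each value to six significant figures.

S_4 ≈ 2.46071e+07

∫_2^41 x^4 dx evaluates to 2.31712e+07.
Endpoint term: (f(2) + f(41))/2 = (16.0000 + 2.82576e+06)/2 = 1.41289e+06.
Running total after boundary: 2.45841e+07.
Correction k=1: B_{2}/2! · (f^{(1)}(41) − f^{(1)}(2)) = 1/12 · (275684 − 32.0000) = 22971.0.
Running total after k=1: 2.46071e+07.
Correction k=2: B_{4}/4! · (f^{(3)}(41) − f^{(3)}(2)) = −1/720 · (984.000 − 48.0000) = -1.30000.
Running total after k=2: 2.46071e+07.
Correction k=3: B_{6}/6! · (f^{(5)}(41) − f^{(5)}(2)) = 1/30240 · (0.00000 − 0.00000) = 0.00000.
Running total after k=3: 2.46071e+07.
Correction k=4: B_{8}/8! · (f^{(7)}(41) − f^{(7)}(2)) = −1/1209600 · (0.00000 − 0.00000) = 0.00000.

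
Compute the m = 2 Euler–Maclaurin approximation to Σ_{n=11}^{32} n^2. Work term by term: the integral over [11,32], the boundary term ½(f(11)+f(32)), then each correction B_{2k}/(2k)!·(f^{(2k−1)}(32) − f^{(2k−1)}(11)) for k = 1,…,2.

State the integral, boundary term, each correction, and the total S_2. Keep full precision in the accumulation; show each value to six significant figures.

S_2 ≈ 11055.0

Integral: ∫_11^32 x^2 dx = 10479.0.
½[f(11) + f(32)] = ½[121.000 + 1024.00] = 572.500.
Integral + boundary = 11051.5.
Correction k=1: B_{2}/2! · (f^{(1)}(32) − f^{(1)}(11)) = 1/12 · (64.0000 − 22.0000) = 3.50000.
After k=1: 11055.0.
Correction k=2: B_{4}/4! · (f^{(3)}(32) − f^{(3)}(11)) = −1/720 · (0.00000 − 0.00000) = 0.00000.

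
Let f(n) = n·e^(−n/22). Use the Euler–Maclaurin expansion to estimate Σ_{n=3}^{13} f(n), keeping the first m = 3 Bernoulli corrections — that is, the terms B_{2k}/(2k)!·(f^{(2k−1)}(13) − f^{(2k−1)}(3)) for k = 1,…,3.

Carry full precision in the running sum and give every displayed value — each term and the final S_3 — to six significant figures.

The integral term ∫_3^13 x·e^(−x/22) dx = 53.4448.
Endpoint term: (f(3) + f(13))/2 = (2.61758 + 7.19971)/2 = 4.90864.
So far: 58.3534.
k=1: B_{2}/(2)! × [f^{(1)}(13) − f^{(1)}(3)] = 1/12 × (0.226564 − 0.753545) = -0.0439150.
Partial sum through k=1: 58.3095.
k=2: B_{4}/(4)! × [f^{(3)}(13) − f^{(3)}(3)] = −1/720 × (0.00275664 − 0.00516239) = 3.34132e-06.
Partial sum through k=2: 58.3095.
k=3: B_{6}/(6)! × [f^{(5)}(13) − f^{(5)}(3)] = 1/30240 × (1.04239e-05 − 1.81154e-05) = -2.54350e-10.

S_3 ≈ 58.3095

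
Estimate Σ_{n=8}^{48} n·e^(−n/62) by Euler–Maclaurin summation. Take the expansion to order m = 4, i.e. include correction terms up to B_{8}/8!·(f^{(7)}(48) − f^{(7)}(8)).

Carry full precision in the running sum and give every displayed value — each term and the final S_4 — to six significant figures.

S_4 ≈ 684.616

∫_8^48 x·e^(−x/62) dx evaluates to 670.089.
Endpoint term: (f(8) + f(48))/2 = (7.03156 + 22.1316)/2 = 14.5816.
Running total after boundary: 684.671.
Order-1 term: 1/12 · (0.104114 − 0.765533) = -0.0551183.
Partial sum through k=1: 684.616.
Order-2 term: −1/720 · (0.000266978 − 0.000656458) = 5.40944e-07.
Partial sum through k=2: 684.616.
Order-3 term: 1/30240 · (1.31861e-07 − 2.89741e-07) = -5.22093e-12.
Partial sum through k=3: 684.616.
Order-4 term: −1/1209600 · (5.05379e-11 − 1.06324e-10) = 4.61191e-17.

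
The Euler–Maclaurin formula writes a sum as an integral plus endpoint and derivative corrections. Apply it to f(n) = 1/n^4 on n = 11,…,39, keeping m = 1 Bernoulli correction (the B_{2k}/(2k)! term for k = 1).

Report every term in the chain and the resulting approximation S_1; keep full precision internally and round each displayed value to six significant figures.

S_1 ≈ 0.000281252

The integral term ∫_11^39 1/x^4 dx = 0.000244819.
Boundary: ½(f(11) + f(39)) = ½(6.83013e-05 + 4.32257e-07) = 3.43668e-05.
Running total after boundary: 0.000279186.
k=1: B_{2}/(2)! × [f^{(1)}(39) − f^{(1)}(11)] = 1/12 × (-4.43340e-08 − (-2.48369e-05)) = 2.06604e-06.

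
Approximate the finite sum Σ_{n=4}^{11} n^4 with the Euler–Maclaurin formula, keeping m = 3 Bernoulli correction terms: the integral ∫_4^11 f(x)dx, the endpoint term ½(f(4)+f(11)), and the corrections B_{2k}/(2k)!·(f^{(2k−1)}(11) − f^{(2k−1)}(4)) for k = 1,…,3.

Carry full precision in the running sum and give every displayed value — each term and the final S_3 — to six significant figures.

The integral term ∫_4^11 x^4 dx = 32005.4.
Boundary: ½(f(4) + f(11)) = ½(256.000 + 14641.0) = 7448.50.
Integral + boundary = 39453.9.
Order-1 term: 1/12 · (5324.00 − 256.000) = 422.333.
Partial sum through k=1: 39876.2.
Order-2 term: −1/720 · (264.000 − 96.0000) = -0.233333.
Partial sum through k=2: 39876.0.
Order-3 term: 1/30240 · (0.00000 − 0.00000) = 0.00000.

S_3 ≈ 39876.0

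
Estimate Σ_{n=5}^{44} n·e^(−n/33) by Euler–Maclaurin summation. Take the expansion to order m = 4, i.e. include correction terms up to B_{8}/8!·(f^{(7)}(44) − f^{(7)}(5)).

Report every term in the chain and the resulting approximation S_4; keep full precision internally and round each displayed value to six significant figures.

∫_5^44 x·e^(−x/33) dx evaluates to 407.893.
Boundary: ½(f(5) + f(44)) = ½(4.29702 + 11.5983) = 7.94765.
So far: 415.841.
Order-1 term: 1/12 · (-0.0878657 − 0.729192) = -0.0680881.
After k=1: 415.773.
Order-2 term: −1/720 · (0.000403424 − 0.00224794) = 2.56182e-06.
After k=2: 415.773.
Order-3 term: 1/30240 · (8.14998e-07 − 3.51357e-06) = -8.92384e-11.
After k=3: 415.773.
Order-4 term: −1/1209600 · (1.15660e-09 − 4.55731e-09) = 2.81143e-15.

S_4 ≈ 415.773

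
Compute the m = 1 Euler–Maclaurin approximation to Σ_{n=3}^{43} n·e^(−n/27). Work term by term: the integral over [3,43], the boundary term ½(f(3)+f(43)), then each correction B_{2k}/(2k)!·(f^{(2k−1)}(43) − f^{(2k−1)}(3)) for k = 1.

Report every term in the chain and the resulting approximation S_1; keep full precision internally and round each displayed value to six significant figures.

S_1 ≈ 346.037

∫_3^43 x·e^(−x/27) dx evaluates to 340.398.
Endpoint term: (f(3) + f(43))/2 = (2.68452 + 8.74610)/2 = 5.71531.
So far: 346.114.
Correction k=1: B_{2}/2! · (f^{(1)}(43) − f^{(1)}(3)) = 1/12 · (-0.120532 − 0.795413) = -0.0763287.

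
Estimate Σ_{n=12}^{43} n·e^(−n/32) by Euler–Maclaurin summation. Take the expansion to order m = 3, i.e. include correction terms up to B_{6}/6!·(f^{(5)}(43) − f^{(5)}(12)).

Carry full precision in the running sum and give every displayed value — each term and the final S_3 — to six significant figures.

S_3 ≈ 351.315

Integral: ∫_12^43 x·e^(−x/32) dx = 341.626.
Boundary: ½(f(12) + f(43)) = ½(8.24747 + 11.2172) = 9.73235.
Integral + boundary = 351.358.
k=1: B_{2}/(2)! × [f^{(1)}(43) − f^{(1)}(12)] = 1/12 × (-0.0896725 − 0.429556) = -0.0432690.
Partial sum through k=1: 351.315.
k=2: B_{4}/(4)! × [f^{(3)}(43) − f^{(3)}(12)] = −1/720 × (0.000421932 − 0.00176185) = 1.86100e-06.
Partial sum through k=2: 351.315.
k=3: B_{6}/(6)! × [f^{(5)}(43) − f^{(5)}(12)] = 1/30240 × (9.09605e-07 − 3.03146e-06) = -7.01671e-11.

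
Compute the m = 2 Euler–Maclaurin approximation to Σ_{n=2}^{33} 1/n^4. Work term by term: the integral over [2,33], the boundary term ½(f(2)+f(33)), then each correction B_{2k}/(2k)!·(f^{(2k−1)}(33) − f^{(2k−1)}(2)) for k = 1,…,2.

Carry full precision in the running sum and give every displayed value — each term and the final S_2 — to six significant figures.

S_2 ≈ 0.0820224

The integral term ∫_2^33 1/x^4 dx = 0.0416574.
Endpoint term: (f(2) + f(33))/2 = (0.0625000 + 8.43226e-07)/2 = 0.0312504.
Integral + boundary = 0.0729078.
k=1: B_{2}/(2)! × [f^{(1)}(33) − f^{(1)}(2)] = 1/12 × (-1.02209e-07 − (-0.125000)) = 0.0104167.
Partial sum through k=1: 0.0833245.
k=2: B_{4}/(4)! × [f^{(3)}(33) − f^{(3)}(2)] = −1/720 × (-2.81568e-09 − (-0.937500)) = -0.00130208.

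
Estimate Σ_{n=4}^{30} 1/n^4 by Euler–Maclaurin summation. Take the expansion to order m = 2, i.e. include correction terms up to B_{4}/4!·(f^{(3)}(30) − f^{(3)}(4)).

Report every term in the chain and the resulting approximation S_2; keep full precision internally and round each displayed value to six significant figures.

S_2 ≈ 0.00746506

The integral term ∫_4^30 1/x^4 dx = 0.00519599.
½[f(4) + f(30)] = ½[0.00390625 + 1.23457e-06] = 0.00195374.
Running total after boundary: 0.00714973.
Order-1 term: 1/12 · (-1.64609e-07 − (-0.00390625)) = 0.000325507.
After k=1: 0.00747524.
Order-2 term: −1/720 · (-5.48697e-09 − (-0.00732422)) = -1.01725e-05.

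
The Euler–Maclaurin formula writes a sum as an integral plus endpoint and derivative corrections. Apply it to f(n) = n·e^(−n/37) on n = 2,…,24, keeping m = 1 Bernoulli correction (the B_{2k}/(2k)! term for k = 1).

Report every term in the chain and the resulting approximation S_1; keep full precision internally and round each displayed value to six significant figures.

∫_2^24 x·e^(−x/37) dx evaluates to 187.220.
Boundary: ½(f(2) + f(24)) = ½(1.89476 + 12.5460) = 7.22040.
Integral + boundary = 194.440.
k=1: B_{2}/(2)! × [f^{(1)}(24) − f^{(1)}(2)] = 1/12 × (0.183670 − 0.896171) = -0.0593751.

S_1 ≈ 194.381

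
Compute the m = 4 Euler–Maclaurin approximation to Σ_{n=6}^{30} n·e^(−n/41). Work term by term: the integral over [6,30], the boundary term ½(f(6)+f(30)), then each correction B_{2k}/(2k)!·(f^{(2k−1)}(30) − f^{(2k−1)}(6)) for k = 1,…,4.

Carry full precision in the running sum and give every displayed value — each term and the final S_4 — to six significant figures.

S_4 ≈ 273.977

∫_6^30 x·e^(−x/41) dx evaluates to 264.219.
Boundary: ½(f(6) + f(30)) = ½(5.18318 + 14.4326) = 9.80789.
So far: 274.027.
Order-1 term: 1/12 · (0.129072 − 0.737444) = -0.0506976.
Running total after k=1: 273.977.
Order-2 term: −1/720 · (0.000649165 − 0.00146649) = 1.13517e-06.
Running total after k=2: 273.977.
Order-3 term: 1/30240 · (7.26679e-07 − 1.48381e-06) = -2.50374e-11.
Running total after k=3: 273.977.
Order-4 term: −1/1209600 · (6.34848e-10 − 1.24642e-09) = 5.05598e-16.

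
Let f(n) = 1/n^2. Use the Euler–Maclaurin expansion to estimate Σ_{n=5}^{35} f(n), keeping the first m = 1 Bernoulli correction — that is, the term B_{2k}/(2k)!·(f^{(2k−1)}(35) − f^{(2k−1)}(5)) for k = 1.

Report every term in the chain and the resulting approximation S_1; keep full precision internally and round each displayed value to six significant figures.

S_1 ≈ 0.193166

∫_5^35 1/x^2 dx evaluates to 0.171429.
½[f(5) + f(35)] = ½[0.0400000 + 0.000816327] = 0.0204082.
Integral + boundary = 0.191837.
Order-1 term: 1/12 · (-4.66472e-05 − (-0.0160000)) = 0.00132945.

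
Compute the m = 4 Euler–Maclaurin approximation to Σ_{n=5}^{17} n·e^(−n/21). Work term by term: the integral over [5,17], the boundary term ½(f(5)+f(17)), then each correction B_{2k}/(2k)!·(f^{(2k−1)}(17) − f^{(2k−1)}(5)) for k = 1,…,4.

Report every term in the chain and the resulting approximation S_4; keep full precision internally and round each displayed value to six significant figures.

S_4 ≈ 80.8623

∫_5^17 x·e^(−x/21) dx evaluates to 75.1519.
Boundary: ½(f(5) + f(17)) = ½(3.94064 + 7.56619) = 5.75341.
Running total after boundary: 80.9053.
Order-1 term: 1/12 · (0.0847752 − 0.600478) = -0.0429752.
After k=1: 80.8623.
Order-2 term: −1/720 · (0.00221069 − 0.00493590) = 3.78502e-06.
After k=2: 80.8623.
Order-3 term: 1/30240 · (9.58991e-06 − 1.92975e-05) = -3.21017e-10.
After k=3: 80.8623.
Order-4 term: −1/1209600 · (3.21245e-08 − 6.21369e-08) = 2.48119e-14.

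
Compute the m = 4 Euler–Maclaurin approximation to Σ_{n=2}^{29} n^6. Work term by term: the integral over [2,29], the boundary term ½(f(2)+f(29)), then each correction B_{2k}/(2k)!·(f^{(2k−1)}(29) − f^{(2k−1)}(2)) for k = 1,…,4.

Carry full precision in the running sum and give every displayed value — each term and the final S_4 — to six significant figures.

S_4 ≈ 2.77193e+09

∫_2^29 x^6 dx evaluates to 2.46427e+09.
½[f(2) + f(29)] = ½[64.0000 + 5.94823e+08] = 2.97412e+08.
Running total after boundary: 2.76168e+09.
Order-1 term: 1/12 · (1.23067e+08 − 192.000) = 1.02556e+07.
Running total after k=1: 2.77194e+09.
Order-2 term: −1/720 · (2.92668e+06 − 960.000) = -4063.50.
Running total after k=2: 2.77193e+09.
Order-3 term: 1/30240 · (20880.0 − 1440.00) = 0.642857.
Running total after k=3: 2.77193e+09.
Order-4 term: −1/1209600 · (0.00000 − 0.00000) = 0.00000.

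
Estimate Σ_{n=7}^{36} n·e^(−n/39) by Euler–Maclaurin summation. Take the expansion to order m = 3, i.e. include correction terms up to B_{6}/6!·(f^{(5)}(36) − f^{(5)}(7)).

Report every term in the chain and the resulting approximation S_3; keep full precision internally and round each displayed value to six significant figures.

S_3 ≈ 347.178

Integral: ∫_7^36 x·e^(−x/39) dx = 337.156.
½[f(7) + f(36)] = ½[5.84989 + 14.3026] = 10.0763.
Integral + boundary = 347.233.
Correction k=1: B_{2}/2! · (f^{(1)}(36) − f^{(1)}(7)) = 1/12 · (0.0305611 − 0.685701) = -0.0545950.
After k=1: 347.178.
Correction k=2: B_{4}/4! · (f^{(3)}(36) − f^{(3)}(7)) = −1/720 · (0.000542505 − 0.00154970) = 1.39889e-06.
After k=2: 347.178.
Correction k=3: B_{6}/6! · (f^{(5)}(36) − f^{(5)}(7)) = 1/30240 · (7.00143e-07 − 1.74134e-06) = -3.44312e-11.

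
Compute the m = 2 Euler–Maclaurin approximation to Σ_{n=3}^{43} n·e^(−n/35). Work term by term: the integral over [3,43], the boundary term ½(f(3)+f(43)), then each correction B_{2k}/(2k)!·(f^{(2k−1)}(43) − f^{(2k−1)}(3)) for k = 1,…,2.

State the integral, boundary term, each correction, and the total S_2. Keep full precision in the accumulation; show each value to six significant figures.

S_2 ≈ 429.244

Integral: ∫_3^43 x·e^(−x/35) dx = 421.650.
Endpoint term: (f(3) + f(43))/2 = (2.75357 + 12.5865)/2 = 7.67006.
So far: 429.320.
k=1: B_{2}/(2)! × [f^{(1)}(43) − f^{(1)}(3)] = 1/12 × (-0.0669052 − 0.839183) = -0.0755074.
After k=1: 429.244.
k=2: B_{4}/(4)! × [f^{(3)}(43) − f^{(3)}(3)] = −1/720 × (0.000423278 − 0.00218359) = 2.44488e-06.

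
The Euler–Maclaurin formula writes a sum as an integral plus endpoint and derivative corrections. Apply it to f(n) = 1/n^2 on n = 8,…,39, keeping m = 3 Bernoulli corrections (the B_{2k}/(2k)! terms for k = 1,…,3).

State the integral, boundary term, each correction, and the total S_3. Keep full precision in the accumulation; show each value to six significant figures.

∫_8^39 1/x^2 dx evaluates to 0.0993590.
Endpoint term: (f(8) + f(39))/2 = (0.0156250 + 0.000657462)/2 = 0.00814123.
Integral + boundary = 0.107500.
k=1: B_{2}/(2)! × [f^{(1)}(39) − f^{(1)}(8)] = 1/12 × (-3.37160e-05 − (-0.00390625)) = 0.000322711.
Partial sum through k=1: 0.107823.
k=2: B_{4}/(4)! × [f^{(3)}(39) − f^{(3)}(8)] = −1/720 × (-2.66004e-07 − (-0.000732422)) = -1.01688e-06.
Partial sum through k=2: 0.107822.
k=3: B_{6}/(6)! × [f^{(5)}(39) − f^{(5)}(8)] = 1/30240 × (-5.24663e-09 − (-0.000343323)) = 1.13531e-08.

S_3 ≈ 0.107822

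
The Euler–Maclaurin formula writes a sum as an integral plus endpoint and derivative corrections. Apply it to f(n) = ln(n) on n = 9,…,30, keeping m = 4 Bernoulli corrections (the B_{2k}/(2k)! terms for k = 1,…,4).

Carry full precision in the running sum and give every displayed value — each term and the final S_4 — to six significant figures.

Integral: ∫_9^30 ln(x) dx = 61.2609.
Boundary: ½(f(9) + f(30)) = ½(2.19722 + 3.40120) = 2.79921.
Running total after boundary: 64.0601.
k=1: B_{2}/(2)! × [f^{(1)}(30) − f^{(1)}(9)] = 1/12 × (0.0333333 − 0.111111) = -0.00648148.
Partial sum through k=1: 64.0536.
k=2: B_{4}/(4)! × [f^{(3)}(30) − f^{(3)}(9)] = −1/720 × (7.40741e-05 − 0.00274348) = 3.70751e-06.
Partial sum through k=2: 64.0536.
k=3: B_{6}/(6)! × [f^{(5)}(30) − f^{(5)}(9)] = 1/30240 × (9.87654e-07 − 0.000406442) = -1.34079e-08.
Partial sum through k=3: 64.0536.
k=4: B_{8}/(8)! × [f^{(7)}(30) − f^{(7)}(9)] = −1/1209600 × (3.29218e-08 − 0.000150534) = 1.24422e-10.

S_4 ≈ 64.0536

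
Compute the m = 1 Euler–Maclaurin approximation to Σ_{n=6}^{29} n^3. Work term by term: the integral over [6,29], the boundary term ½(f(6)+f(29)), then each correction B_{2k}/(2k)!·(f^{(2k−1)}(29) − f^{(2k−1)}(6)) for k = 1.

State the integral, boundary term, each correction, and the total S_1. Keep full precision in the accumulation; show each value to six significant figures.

S_1 ≈ 189000

The integral term ∫_6^29 x^3 dx = 176496.
Endpoint term: (f(6) + f(29))/2 = (216.000 + 24389.0)/2 = 12302.5.
Integral + boundary = 188799.
k=1: B_{2}/(2)! × [f^{(1)}(29) − f^{(1)}(6)] = 1/12 × (2523.00 − 108.000) = 201.250.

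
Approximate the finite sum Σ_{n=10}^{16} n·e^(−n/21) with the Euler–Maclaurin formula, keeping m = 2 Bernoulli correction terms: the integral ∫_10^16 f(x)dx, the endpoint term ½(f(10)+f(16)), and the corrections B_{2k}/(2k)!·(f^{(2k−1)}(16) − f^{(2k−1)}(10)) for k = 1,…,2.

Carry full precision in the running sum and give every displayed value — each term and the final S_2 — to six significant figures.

S_2 ≈ 48.5023

∫_10^16 x·e^(−x/21) dx evaluates to 41.6802.
½[f(10) + f(16)] = ½[6.21145 + 7.46842] = 6.83994.
So far: 48.5201.
k=1: B_{2}/(2)! × [f^{(1)}(16) − f^{(1)}(10)] = 1/12 × (0.111137 − 0.325362) = -0.0178520.
Running total after k=1: 48.5023.
k=2: B_{4}/(4)! × [f^{(3)}(16) − f^{(3)}(10)] = −1/720 × (0.00236891 − 0.00355477) = 1.64702e-06.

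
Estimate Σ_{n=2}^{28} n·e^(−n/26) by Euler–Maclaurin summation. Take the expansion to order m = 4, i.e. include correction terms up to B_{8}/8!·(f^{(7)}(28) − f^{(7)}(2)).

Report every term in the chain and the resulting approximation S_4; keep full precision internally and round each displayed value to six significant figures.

The integral term ∫_2^28 x·e^(−x/26) dx = 195.838.
Boundary: ½(f(2) + f(28)) = ½(1.85192 + 9.53798) = 5.69495.
Integral + boundary = 201.533.
k=1: B_{2}/(2)! × [f^{(1)}(28) − f^{(1)}(2)] = 1/12 × (-0.0262032 − 0.854733) = -0.0734114.
Running total after k=1: 201.460.
k=2: B_{4}/(4)! × [f^{(3)}(28) − f^{(3)}(2)] = −1/720 × (0.000969055 − 0.00400393) = 4.21510e-06.
Running total after k=2: 201.460.
k=3: B_{6}/(6)! × [f^{(5)}(28) − f^{(5)}(2)] = 1/30240 × (2.92437e-06 − 9.97553e-06) = -2.33173e-10.
Running total after k=3: 201.460.
k=4: B_{8}/(8)! × [f^{(7)}(28) − f^{(7)}(2)] = −1/1209600 × (6.53139e-09 − 2.07516e-08) = 1.17561e-14.

S_4 ≈ 201.460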